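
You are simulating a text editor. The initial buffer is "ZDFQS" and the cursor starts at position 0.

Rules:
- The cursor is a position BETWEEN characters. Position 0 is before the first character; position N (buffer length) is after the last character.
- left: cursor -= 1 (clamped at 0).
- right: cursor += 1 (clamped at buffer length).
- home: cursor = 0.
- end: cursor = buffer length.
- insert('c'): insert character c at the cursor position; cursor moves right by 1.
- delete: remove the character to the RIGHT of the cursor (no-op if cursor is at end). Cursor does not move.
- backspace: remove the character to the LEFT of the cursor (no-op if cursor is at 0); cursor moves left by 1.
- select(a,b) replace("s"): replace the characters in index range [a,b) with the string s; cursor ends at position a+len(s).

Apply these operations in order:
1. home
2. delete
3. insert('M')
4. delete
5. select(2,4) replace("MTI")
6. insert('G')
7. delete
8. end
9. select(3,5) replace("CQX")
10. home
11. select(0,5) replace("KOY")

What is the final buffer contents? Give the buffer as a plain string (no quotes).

Answer: KOYXG

Derivation:
After op 1 (home): buf='ZDFQS' cursor=0
After op 2 (delete): buf='DFQS' cursor=0
After op 3 (insert('M')): buf='MDFQS' cursor=1
After op 4 (delete): buf='MFQS' cursor=1
After op 5 (select(2,4) replace("MTI")): buf='MFMTI' cursor=5
After op 6 (insert('G')): buf='MFMTIG' cursor=6
After op 7 (delete): buf='MFMTIG' cursor=6
After op 8 (end): buf='MFMTIG' cursor=6
After op 9 (select(3,5) replace("CQX")): buf='MFMCQXG' cursor=6
After op 10 (home): buf='MFMCQXG' cursor=0
After op 11 (select(0,5) replace("KOY")): buf='KOYXG' cursor=3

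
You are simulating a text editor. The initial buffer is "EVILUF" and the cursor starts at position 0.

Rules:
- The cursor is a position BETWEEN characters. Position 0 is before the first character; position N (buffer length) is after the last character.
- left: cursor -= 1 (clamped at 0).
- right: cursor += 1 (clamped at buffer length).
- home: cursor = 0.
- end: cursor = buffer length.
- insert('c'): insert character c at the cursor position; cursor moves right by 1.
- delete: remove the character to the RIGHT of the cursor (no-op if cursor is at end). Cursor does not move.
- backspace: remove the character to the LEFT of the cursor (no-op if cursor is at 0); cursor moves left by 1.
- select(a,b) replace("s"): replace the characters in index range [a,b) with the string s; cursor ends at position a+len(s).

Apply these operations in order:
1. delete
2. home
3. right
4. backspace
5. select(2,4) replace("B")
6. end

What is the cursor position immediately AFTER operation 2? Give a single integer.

Answer: 0

Derivation:
After op 1 (delete): buf='VILUF' cursor=0
After op 2 (home): buf='VILUF' cursor=0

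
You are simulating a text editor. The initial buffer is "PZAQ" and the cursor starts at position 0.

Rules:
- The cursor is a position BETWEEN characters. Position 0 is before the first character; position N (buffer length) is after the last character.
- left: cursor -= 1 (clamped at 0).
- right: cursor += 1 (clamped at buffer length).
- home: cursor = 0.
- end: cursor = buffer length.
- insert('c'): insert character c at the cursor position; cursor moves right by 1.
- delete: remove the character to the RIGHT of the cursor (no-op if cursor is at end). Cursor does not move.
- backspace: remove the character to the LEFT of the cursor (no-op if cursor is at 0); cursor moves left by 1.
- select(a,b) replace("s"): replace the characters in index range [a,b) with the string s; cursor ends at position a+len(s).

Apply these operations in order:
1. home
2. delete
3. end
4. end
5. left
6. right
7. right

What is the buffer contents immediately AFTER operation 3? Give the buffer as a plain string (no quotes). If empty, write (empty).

Answer: ZAQ

Derivation:
After op 1 (home): buf='PZAQ' cursor=0
After op 2 (delete): buf='ZAQ' cursor=0
After op 3 (end): buf='ZAQ' cursor=3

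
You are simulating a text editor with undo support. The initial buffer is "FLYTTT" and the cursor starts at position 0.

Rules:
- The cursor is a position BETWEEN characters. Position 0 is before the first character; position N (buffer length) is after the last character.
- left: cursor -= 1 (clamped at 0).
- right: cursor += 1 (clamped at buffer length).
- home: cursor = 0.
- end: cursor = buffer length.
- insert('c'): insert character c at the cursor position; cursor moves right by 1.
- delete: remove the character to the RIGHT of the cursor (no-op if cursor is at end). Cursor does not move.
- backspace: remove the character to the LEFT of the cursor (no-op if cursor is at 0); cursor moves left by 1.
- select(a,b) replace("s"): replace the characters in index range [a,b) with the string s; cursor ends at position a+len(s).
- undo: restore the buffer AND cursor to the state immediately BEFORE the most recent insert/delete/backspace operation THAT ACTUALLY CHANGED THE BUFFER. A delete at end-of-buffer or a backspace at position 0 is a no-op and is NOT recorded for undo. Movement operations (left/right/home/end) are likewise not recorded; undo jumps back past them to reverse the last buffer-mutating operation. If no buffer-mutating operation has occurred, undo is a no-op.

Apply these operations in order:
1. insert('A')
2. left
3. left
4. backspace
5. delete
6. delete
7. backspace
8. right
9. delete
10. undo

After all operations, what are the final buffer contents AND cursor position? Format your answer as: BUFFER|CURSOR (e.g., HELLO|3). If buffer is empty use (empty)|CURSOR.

Answer: LYTTT|1

Derivation:
After op 1 (insert('A')): buf='AFLYTTT' cursor=1
After op 2 (left): buf='AFLYTTT' cursor=0
After op 3 (left): buf='AFLYTTT' cursor=0
After op 4 (backspace): buf='AFLYTTT' cursor=0
After op 5 (delete): buf='FLYTTT' cursor=0
After op 6 (delete): buf='LYTTT' cursor=0
After op 7 (backspace): buf='LYTTT' cursor=0
After op 8 (right): buf='LYTTT' cursor=1
After op 9 (delete): buf='LTTT' cursor=1
After op 10 (undo): buf='LYTTT' cursor=1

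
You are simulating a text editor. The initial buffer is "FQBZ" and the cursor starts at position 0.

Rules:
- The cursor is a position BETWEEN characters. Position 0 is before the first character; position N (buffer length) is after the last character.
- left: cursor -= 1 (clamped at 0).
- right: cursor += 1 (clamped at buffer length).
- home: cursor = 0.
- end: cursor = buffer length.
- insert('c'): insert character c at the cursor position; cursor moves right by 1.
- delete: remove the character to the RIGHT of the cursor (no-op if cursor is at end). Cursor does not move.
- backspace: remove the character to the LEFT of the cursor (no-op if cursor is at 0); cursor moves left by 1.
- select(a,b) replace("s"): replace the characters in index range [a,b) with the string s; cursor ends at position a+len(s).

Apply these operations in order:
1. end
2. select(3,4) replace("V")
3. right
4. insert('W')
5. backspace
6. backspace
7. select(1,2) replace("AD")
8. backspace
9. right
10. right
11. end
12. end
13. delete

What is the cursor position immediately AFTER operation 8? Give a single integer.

After op 1 (end): buf='FQBZ' cursor=4
After op 2 (select(3,4) replace("V")): buf='FQBV' cursor=4
After op 3 (right): buf='FQBV' cursor=4
After op 4 (insert('W')): buf='FQBVW' cursor=5
After op 5 (backspace): buf='FQBV' cursor=4
After op 6 (backspace): buf='FQB' cursor=3
After op 7 (select(1,2) replace("AD")): buf='FADB' cursor=3
After op 8 (backspace): buf='FAB' cursor=2

Answer: 2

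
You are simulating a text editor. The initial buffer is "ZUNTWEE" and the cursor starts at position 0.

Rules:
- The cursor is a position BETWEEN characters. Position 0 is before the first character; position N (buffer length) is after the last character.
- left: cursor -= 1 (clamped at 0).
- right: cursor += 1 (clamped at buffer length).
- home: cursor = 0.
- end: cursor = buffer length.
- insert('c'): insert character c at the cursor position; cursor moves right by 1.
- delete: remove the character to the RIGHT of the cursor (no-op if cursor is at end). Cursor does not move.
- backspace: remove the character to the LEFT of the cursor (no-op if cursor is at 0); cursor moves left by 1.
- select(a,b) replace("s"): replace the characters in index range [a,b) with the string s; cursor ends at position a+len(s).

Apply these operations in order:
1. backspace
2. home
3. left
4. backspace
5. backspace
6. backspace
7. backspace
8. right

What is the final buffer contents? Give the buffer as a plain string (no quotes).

Answer: ZUNTWEE

Derivation:
After op 1 (backspace): buf='ZUNTWEE' cursor=0
After op 2 (home): buf='ZUNTWEE' cursor=0
After op 3 (left): buf='ZUNTWEE' cursor=0
After op 4 (backspace): buf='ZUNTWEE' cursor=0
After op 5 (backspace): buf='ZUNTWEE' cursor=0
After op 6 (backspace): buf='ZUNTWEE' cursor=0
After op 7 (backspace): buf='ZUNTWEE' cursor=0
After op 8 (right): buf='ZUNTWEE' cursor=1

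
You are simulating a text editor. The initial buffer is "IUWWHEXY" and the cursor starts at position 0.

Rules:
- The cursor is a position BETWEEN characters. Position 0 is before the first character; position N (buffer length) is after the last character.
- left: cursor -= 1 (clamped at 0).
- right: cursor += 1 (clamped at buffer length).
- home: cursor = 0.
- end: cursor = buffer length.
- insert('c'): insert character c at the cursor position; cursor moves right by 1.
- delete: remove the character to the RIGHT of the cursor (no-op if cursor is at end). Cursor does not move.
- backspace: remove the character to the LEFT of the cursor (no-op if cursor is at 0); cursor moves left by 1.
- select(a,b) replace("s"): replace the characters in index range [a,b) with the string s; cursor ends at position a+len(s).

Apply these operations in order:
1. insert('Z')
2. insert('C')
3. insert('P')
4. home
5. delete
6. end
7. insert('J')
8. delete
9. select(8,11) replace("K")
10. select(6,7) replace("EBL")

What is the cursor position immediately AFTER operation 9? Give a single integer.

Answer: 9

Derivation:
After op 1 (insert('Z')): buf='ZIUWWHEXY' cursor=1
After op 2 (insert('C')): buf='ZCIUWWHEXY' cursor=2
After op 3 (insert('P')): buf='ZCPIUWWHEXY' cursor=3
After op 4 (home): buf='ZCPIUWWHEXY' cursor=0
After op 5 (delete): buf='CPIUWWHEXY' cursor=0
After op 6 (end): buf='CPIUWWHEXY' cursor=10
After op 7 (insert('J')): buf='CPIUWWHEXYJ' cursor=11
After op 8 (delete): buf='CPIUWWHEXYJ' cursor=11
After op 9 (select(8,11) replace("K")): buf='CPIUWWHEK' cursor=9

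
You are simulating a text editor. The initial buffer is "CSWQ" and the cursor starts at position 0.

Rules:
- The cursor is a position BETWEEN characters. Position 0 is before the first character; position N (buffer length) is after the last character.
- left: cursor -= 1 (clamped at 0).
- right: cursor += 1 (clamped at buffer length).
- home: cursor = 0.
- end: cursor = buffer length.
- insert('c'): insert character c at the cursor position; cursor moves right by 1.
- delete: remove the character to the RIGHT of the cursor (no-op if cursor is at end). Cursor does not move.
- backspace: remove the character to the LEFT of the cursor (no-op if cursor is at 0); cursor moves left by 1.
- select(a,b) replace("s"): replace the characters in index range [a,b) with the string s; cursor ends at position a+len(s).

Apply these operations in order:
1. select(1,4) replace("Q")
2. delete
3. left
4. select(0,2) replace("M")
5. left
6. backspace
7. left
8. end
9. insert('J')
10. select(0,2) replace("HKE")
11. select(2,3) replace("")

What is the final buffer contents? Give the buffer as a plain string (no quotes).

Answer: HK

Derivation:
After op 1 (select(1,4) replace("Q")): buf='CQ' cursor=2
After op 2 (delete): buf='CQ' cursor=2
After op 3 (left): buf='CQ' cursor=1
After op 4 (select(0,2) replace("M")): buf='M' cursor=1
After op 5 (left): buf='M' cursor=0
After op 6 (backspace): buf='M' cursor=0
After op 7 (left): buf='M' cursor=0
After op 8 (end): buf='M' cursor=1
After op 9 (insert('J')): buf='MJ' cursor=2
After op 10 (select(0,2) replace("HKE")): buf='HKE' cursor=3
After op 11 (select(2,3) replace("")): buf='HK' cursor=2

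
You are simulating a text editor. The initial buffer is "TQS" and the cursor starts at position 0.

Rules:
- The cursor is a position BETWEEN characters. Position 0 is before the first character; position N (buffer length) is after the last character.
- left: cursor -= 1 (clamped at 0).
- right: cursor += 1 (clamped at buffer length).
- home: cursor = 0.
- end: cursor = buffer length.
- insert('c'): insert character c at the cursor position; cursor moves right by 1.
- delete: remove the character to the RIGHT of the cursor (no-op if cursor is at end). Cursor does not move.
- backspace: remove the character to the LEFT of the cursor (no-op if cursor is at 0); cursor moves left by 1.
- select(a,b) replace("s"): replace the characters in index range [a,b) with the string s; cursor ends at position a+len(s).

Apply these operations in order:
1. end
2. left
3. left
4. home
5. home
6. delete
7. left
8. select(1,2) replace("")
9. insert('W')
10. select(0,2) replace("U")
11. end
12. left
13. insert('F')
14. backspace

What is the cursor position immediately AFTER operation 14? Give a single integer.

After op 1 (end): buf='TQS' cursor=3
After op 2 (left): buf='TQS' cursor=2
After op 3 (left): buf='TQS' cursor=1
After op 4 (home): buf='TQS' cursor=0
After op 5 (home): buf='TQS' cursor=0
After op 6 (delete): buf='QS' cursor=0
After op 7 (left): buf='QS' cursor=0
After op 8 (select(1,2) replace("")): buf='Q' cursor=1
After op 9 (insert('W')): buf='QW' cursor=2
After op 10 (select(0,2) replace("U")): buf='U' cursor=1
After op 11 (end): buf='U' cursor=1
After op 12 (left): buf='U' cursor=0
After op 13 (insert('F')): buf='FU' cursor=1
After op 14 (backspace): buf='U' cursor=0

Answer: 0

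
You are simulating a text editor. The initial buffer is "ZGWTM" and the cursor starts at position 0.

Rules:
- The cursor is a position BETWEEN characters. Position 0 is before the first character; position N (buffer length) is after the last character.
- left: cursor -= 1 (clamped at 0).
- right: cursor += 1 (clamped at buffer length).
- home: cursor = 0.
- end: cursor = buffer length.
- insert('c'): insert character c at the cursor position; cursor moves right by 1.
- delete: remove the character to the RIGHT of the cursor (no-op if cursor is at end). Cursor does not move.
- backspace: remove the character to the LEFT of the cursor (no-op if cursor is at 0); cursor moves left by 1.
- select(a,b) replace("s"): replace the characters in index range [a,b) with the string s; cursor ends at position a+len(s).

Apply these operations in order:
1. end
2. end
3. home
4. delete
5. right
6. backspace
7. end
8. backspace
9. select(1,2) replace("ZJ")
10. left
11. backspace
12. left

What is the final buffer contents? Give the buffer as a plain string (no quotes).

After op 1 (end): buf='ZGWTM' cursor=5
After op 2 (end): buf='ZGWTM' cursor=5
After op 3 (home): buf='ZGWTM' cursor=0
After op 4 (delete): buf='GWTM' cursor=0
After op 5 (right): buf='GWTM' cursor=1
After op 6 (backspace): buf='WTM' cursor=0
After op 7 (end): buf='WTM' cursor=3
After op 8 (backspace): buf='WT' cursor=2
After op 9 (select(1,2) replace("ZJ")): buf='WZJ' cursor=3
After op 10 (left): buf='WZJ' cursor=2
After op 11 (backspace): buf='WJ' cursor=1
After op 12 (left): buf='WJ' cursor=0

Answer: WJ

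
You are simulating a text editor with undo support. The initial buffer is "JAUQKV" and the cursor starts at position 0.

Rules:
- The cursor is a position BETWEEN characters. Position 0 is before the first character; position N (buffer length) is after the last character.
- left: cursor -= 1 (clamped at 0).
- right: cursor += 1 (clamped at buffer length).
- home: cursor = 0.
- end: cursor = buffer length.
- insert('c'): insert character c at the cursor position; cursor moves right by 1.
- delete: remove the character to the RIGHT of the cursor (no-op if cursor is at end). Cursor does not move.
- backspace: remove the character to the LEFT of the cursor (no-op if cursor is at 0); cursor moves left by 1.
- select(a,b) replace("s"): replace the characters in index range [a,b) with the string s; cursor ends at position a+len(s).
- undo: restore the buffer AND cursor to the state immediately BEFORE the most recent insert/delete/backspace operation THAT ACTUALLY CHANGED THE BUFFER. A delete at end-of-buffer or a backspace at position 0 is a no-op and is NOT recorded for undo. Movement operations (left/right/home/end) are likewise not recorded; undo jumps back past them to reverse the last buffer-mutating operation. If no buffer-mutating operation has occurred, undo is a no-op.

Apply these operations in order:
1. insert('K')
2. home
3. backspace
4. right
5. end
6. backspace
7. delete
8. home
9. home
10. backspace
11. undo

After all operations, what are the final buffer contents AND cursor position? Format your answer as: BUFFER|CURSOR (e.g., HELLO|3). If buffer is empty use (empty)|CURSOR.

Answer: KJAUQKV|7

Derivation:
After op 1 (insert('K')): buf='KJAUQKV' cursor=1
After op 2 (home): buf='KJAUQKV' cursor=0
After op 3 (backspace): buf='KJAUQKV' cursor=0
After op 4 (right): buf='KJAUQKV' cursor=1
After op 5 (end): buf='KJAUQKV' cursor=7
After op 6 (backspace): buf='KJAUQK' cursor=6
After op 7 (delete): buf='KJAUQK' cursor=6
After op 8 (home): buf='KJAUQK' cursor=0
After op 9 (home): buf='KJAUQK' cursor=0
After op 10 (backspace): buf='KJAUQK' cursor=0
After op 11 (undo): buf='KJAUQKV' cursor=7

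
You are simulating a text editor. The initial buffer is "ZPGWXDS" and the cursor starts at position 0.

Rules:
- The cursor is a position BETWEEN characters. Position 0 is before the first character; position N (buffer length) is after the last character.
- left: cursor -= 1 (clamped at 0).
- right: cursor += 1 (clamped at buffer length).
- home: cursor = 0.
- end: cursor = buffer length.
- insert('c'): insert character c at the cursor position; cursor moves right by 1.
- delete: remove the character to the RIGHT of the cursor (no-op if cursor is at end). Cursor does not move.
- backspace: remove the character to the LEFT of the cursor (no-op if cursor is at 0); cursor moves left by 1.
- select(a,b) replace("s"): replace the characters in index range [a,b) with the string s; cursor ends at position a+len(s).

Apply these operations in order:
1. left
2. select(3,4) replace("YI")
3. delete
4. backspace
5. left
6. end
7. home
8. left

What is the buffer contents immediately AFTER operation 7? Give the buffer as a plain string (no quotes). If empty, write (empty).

After op 1 (left): buf='ZPGWXDS' cursor=0
After op 2 (select(3,4) replace("YI")): buf='ZPGYIXDS' cursor=5
After op 3 (delete): buf='ZPGYIDS' cursor=5
After op 4 (backspace): buf='ZPGYDS' cursor=4
After op 5 (left): buf='ZPGYDS' cursor=3
After op 6 (end): buf='ZPGYDS' cursor=6
After op 7 (home): buf='ZPGYDS' cursor=0

Answer: ZPGYDS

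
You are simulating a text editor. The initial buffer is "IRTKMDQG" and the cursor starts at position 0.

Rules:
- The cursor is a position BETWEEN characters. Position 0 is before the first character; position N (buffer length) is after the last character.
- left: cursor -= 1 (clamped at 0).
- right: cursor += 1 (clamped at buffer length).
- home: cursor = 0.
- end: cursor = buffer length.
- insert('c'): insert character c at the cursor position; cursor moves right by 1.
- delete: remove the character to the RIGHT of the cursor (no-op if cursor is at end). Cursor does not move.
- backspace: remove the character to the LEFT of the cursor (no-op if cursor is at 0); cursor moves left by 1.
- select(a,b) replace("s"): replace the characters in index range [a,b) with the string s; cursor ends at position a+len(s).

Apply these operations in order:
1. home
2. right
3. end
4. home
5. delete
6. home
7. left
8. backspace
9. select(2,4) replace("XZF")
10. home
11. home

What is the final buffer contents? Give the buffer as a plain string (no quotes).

Answer: RTXZFDQG

Derivation:
After op 1 (home): buf='IRTKMDQG' cursor=0
After op 2 (right): buf='IRTKMDQG' cursor=1
After op 3 (end): buf='IRTKMDQG' cursor=8
After op 4 (home): buf='IRTKMDQG' cursor=0
After op 5 (delete): buf='RTKMDQG' cursor=0
After op 6 (home): buf='RTKMDQG' cursor=0
After op 7 (left): buf='RTKMDQG' cursor=0
After op 8 (backspace): buf='RTKMDQG' cursor=0
After op 9 (select(2,4) replace("XZF")): buf='RTXZFDQG' cursor=5
After op 10 (home): buf='RTXZFDQG' cursor=0
After op 11 (home): buf='RTXZFDQG' cursor=0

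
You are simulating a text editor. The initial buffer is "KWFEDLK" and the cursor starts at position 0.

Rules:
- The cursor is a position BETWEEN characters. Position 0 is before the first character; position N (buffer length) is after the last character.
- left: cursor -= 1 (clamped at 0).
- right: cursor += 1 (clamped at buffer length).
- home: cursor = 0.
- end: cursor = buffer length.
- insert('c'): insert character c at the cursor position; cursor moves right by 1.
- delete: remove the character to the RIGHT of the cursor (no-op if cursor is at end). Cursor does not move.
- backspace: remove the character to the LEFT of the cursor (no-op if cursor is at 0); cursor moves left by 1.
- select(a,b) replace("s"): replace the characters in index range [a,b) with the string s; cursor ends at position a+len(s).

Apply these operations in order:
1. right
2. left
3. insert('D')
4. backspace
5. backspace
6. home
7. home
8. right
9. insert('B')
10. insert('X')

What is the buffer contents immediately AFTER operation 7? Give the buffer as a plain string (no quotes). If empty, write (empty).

Answer: KWFEDLK

Derivation:
After op 1 (right): buf='KWFEDLK' cursor=1
After op 2 (left): buf='KWFEDLK' cursor=0
After op 3 (insert('D')): buf='DKWFEDLK' cursor=1
After op 4 (backspace): buf='KWFEDLK' cursor=0
After op 5 (backspace): buf='KWFEDLK' cursor=0
After op 6 (home): buf='KWFEDLK' cursor=0
After op 7 (home): buf='KWFEDLK' cursor=0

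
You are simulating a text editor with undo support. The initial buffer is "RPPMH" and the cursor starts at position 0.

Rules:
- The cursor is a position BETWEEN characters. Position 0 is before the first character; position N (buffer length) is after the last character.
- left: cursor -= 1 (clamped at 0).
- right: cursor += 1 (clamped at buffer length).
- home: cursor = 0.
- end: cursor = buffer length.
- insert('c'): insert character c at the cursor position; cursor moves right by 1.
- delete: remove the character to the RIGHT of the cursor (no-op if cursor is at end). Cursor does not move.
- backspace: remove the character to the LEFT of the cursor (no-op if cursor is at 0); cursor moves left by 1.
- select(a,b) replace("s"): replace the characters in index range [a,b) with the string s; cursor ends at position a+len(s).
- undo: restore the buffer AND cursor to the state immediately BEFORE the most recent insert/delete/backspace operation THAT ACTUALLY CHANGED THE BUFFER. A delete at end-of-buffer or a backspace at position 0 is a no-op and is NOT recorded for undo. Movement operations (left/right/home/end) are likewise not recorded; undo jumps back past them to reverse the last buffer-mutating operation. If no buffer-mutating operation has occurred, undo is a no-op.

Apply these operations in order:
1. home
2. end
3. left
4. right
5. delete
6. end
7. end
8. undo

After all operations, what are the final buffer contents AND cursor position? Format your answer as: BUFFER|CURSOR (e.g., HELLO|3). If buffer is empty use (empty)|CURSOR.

After op 1 (home): buf='RPPMH' cursor=0
After op 2 (end): buf='RPPMH' cursor=5
After op 3 (left): buf='RPPMH' cursor=4
After op 4 (right): buf='RPPMH' cursor=5
After op 5 (delete): buf='RPPMH' cursor=5
After op 6 (end): buf='RPPMH' cursor=5
After op 7 (end): buf='RPPMH' cursor=5
After op 8 (undo): buf='RPPMH' cursor=5

Answer: RPPMH|5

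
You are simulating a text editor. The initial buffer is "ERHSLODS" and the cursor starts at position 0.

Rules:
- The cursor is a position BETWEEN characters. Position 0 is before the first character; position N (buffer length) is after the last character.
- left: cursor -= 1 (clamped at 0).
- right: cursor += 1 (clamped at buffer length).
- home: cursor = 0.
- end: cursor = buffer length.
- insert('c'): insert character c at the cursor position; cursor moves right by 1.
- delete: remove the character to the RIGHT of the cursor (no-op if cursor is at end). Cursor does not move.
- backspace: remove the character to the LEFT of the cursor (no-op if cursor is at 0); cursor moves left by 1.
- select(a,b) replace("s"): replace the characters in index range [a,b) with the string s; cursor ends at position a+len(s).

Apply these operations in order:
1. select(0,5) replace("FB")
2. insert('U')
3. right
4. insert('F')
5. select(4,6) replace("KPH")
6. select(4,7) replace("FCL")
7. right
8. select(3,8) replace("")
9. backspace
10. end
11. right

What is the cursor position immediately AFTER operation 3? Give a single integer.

After op 1 (select(0,5) replace("FB")): buf='FBODS' cursor=2
After op 2 (insert('U')): buf='FBUODS' cursor=3
After op 3 (right): buf='FBUODS' cursor=4

Answer: 4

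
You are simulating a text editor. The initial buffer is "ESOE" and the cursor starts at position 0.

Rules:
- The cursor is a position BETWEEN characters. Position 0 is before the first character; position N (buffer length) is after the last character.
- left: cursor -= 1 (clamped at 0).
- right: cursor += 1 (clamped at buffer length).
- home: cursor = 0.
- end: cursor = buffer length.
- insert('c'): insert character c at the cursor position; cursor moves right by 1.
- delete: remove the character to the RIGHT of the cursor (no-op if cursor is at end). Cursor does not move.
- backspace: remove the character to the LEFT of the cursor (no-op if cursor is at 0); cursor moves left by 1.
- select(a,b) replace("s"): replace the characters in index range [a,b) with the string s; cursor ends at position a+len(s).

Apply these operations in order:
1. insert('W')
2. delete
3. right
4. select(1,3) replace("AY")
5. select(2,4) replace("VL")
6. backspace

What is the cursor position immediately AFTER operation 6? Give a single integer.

Answer: 3

Derivation:
After op 1 (insert('W')): buf='WESOE' cursor=1
After op 2 (delete): buf='WSOE' cursor=1
After op 3 (right): buf='WSOE' cursor=2
After op 4 (select(1,3) replace("AY")): buf='WAYE' cursor=3
After op 5 (select(2,4) replace("VL")): buf='WAVL' cursor=4
After op 6 (backspace): buf='WAV' cursor=3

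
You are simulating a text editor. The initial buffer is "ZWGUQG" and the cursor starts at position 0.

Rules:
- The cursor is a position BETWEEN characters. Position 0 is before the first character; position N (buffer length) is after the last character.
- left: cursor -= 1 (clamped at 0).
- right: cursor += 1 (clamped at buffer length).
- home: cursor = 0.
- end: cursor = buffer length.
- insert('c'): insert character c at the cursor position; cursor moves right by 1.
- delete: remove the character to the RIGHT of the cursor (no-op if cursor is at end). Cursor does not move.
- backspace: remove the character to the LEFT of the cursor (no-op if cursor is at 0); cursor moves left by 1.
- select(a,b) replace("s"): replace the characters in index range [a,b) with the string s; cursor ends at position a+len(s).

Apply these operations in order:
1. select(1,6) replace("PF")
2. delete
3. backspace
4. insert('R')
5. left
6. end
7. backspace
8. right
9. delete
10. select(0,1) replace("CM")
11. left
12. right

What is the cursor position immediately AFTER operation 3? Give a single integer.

Answer: 2

Derivation:
After op 1 (select(1,6) replace("PF")): buf='ZPF' cursor=3
After op 2 (delete): buf='ZPF' cursor=3
After op 3 (backspace): buf='ZP' cursor=2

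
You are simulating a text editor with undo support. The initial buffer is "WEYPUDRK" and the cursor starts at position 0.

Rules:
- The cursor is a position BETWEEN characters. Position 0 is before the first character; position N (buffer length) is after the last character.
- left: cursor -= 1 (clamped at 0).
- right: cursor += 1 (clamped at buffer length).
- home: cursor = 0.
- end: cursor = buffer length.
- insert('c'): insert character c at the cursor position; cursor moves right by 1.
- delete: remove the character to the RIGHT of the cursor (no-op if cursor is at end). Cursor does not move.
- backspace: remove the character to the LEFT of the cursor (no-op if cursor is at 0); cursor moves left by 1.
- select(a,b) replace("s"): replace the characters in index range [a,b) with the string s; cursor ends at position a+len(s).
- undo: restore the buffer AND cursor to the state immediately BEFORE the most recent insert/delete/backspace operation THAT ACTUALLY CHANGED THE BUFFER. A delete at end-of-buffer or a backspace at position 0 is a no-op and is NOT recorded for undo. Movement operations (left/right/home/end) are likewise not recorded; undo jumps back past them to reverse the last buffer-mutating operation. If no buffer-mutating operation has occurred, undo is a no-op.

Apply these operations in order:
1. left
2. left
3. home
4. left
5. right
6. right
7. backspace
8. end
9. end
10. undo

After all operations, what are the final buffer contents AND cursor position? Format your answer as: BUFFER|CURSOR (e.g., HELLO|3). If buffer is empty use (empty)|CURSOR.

Answer: WEYPUDRK|2

Derivation:
After op 1 (left): buf='WEYPUDRK' cursor=0
After op 2 (left): buf='WEYPUDRK' cursor=0
After op 3 (home): buf='WEYPUDRK' cursor=0
After op 4 (left): buf='WEYPUDRK' cursor=0
After op 5 (right): buf='WEYPUDRK' cursor=1
After op 6 (right): buf='WEYPUDRK' cursor=2
After op 7 (backspace): buf='WYPUDRK' cursor=1
After op 8 (end): buf='WYPUDRK' cursor=7
After op 9 (end): buf='WYPUDRK' cursor=7
After op 10 (undo): buf='WEYPUDRK' cursor=2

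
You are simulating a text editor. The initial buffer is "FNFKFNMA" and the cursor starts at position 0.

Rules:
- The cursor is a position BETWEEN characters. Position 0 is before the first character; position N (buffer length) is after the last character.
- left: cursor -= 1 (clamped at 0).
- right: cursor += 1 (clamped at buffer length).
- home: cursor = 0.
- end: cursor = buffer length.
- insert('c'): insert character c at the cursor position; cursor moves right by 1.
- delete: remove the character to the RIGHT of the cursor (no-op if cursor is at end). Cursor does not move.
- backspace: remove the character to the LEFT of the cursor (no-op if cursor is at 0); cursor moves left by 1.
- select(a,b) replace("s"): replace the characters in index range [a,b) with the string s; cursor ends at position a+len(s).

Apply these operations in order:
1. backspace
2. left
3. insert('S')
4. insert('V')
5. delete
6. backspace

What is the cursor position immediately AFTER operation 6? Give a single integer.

After op 1 (backspace): buf='FNFKFNMA' cursor=0
After op 2 (left): buf='FNFKFNMA' cursor=0
After op 3 (insert('S')): buf='SFNFKFNMA' cursor=1
After op 4 (insert('V')): buf='SVFNFKFNMA' cursor=2
After op 5 (delete): buf='SVNFKFNMA' cursor=2
After op 6 (backspace): buf='SNFKFNMA' cursor=1

Answer: 1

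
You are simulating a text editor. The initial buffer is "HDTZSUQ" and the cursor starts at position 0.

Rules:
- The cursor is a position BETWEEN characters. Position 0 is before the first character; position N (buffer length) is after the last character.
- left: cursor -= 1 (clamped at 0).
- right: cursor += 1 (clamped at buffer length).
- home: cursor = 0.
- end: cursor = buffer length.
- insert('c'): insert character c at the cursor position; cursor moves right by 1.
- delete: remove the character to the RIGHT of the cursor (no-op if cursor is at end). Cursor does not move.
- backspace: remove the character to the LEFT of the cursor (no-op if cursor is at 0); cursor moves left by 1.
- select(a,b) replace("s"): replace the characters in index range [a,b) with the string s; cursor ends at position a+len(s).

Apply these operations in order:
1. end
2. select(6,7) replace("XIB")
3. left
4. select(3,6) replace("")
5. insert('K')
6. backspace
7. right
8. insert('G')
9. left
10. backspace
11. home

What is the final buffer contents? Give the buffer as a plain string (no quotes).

Answer: HDTGIB

Derivation:
After op 1 (end): buf='HDTZSUQ' cursor=7
After op 2 (select(6,7) replace("XIB")): buf='HDTZSUXIB' cursor=9
After op 3 (left): buf='HDTZSUXIB' cursor=8
After op 4 (select(3,6) replace("")): buf='HDTXIB' cursor=3
After op 5 (insert('K')): buf='HDTKXIB' cursor=4
After op 6 (backspace): buf='HDTXIB' cursor=3
After op 7 (right): buf='HDTXIB' cursor=4
After op 8 (insert('G')): buf='HDTXGIB' cursor=5
After op 9 (left): buf='HDTXGIB' cursor=4
After op 10 (backspace): buf='HDTGIB' cursor=3
After op 11 (home): buf='HDTGIB' cursor=0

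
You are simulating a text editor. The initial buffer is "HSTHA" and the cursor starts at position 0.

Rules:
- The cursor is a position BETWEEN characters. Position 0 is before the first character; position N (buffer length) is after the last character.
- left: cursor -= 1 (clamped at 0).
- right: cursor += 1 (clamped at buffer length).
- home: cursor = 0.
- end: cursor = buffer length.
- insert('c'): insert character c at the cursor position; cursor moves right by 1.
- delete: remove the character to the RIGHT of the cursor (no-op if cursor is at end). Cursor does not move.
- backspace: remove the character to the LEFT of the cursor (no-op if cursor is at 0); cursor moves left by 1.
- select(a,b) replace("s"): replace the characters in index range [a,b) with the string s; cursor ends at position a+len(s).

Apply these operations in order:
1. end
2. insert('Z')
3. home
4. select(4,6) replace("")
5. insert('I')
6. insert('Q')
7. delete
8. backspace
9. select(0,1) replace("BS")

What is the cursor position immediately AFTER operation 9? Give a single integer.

After op 1 (end): buf='HSTHA' cursor=5
After op 2 (insert('Z')): buf='HSTHAZ' cursor=6
After op 3 (home): buf='HSTHAZ' cursor=0
After op 4 (select(4,6) replace("")): buf='HSTH' cursor=4
After op 5 (insert('I')): buf='HSTHI' cursor=5
After op 6 (insert('Q')): buf='HSTHIQ' cursor=6
After op 7 (delete): buf='HSTHIQ' cursor=6
After op 8 (backspace): buf='HSTHI' cursor=5
After op 9 (select(0,1) replace("BS")): buf='BSSTHI' cursor=2

Answer: 2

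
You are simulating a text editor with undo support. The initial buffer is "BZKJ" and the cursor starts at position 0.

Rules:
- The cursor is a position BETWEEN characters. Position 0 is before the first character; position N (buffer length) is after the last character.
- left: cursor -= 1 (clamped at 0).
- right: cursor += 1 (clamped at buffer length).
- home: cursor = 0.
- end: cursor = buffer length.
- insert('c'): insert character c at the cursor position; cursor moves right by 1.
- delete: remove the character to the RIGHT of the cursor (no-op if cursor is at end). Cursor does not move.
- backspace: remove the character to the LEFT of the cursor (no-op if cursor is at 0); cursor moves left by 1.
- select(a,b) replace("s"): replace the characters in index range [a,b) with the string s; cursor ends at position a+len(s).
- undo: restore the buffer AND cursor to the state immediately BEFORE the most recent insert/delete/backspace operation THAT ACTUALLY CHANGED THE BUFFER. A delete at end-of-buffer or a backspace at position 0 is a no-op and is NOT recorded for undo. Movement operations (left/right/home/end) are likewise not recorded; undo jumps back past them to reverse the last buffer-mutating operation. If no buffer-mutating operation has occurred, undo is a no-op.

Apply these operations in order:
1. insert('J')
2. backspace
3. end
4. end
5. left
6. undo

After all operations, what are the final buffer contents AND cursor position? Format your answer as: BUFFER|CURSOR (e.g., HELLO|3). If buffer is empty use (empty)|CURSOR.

After op 1 (insert('J')): buf='JBZKJ' cursor=1
After op 2 (backspace): buf='BZKJ' cursor=0
After op 3 (end): buf='BZKJ' cursor=4
After op 4 (end): buf='BZKJ' cursor=4
After op 5 (left): buf='BZKJ' cursor=3
After op 6 (undo): buf='JBZKJ' cursor=1

Answer: JBZKJ|1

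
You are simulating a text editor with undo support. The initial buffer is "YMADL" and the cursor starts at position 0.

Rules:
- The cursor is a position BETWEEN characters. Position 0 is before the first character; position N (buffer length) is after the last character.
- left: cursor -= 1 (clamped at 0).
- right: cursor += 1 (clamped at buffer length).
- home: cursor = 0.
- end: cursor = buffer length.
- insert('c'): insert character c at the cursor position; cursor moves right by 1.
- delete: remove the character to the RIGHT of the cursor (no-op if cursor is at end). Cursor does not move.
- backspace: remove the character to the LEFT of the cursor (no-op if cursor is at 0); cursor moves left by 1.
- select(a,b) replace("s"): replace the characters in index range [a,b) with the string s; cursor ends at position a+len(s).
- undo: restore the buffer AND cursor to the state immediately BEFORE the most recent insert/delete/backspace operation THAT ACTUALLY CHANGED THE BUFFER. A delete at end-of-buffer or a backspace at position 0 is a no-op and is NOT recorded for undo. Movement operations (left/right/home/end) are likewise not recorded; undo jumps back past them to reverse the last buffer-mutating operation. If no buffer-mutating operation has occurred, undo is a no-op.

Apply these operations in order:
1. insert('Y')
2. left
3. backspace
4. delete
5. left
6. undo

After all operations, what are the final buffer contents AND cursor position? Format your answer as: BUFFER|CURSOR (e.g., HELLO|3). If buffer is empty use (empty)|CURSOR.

After op 1 (insert('Y')): buf='YYMADL' cursor=1
After op 2 (left): buf='YYMADL' cursor=0
After op 3 (backspace): buf='YYMADL' cursor=0
After op 4 (delete): buf='YMADL' cursor=0
After op 5 (left): buf='YMADL' cursor=0
After op 6 (undo): buf='YYMADL' cursor=0

Answer: YYMADL|0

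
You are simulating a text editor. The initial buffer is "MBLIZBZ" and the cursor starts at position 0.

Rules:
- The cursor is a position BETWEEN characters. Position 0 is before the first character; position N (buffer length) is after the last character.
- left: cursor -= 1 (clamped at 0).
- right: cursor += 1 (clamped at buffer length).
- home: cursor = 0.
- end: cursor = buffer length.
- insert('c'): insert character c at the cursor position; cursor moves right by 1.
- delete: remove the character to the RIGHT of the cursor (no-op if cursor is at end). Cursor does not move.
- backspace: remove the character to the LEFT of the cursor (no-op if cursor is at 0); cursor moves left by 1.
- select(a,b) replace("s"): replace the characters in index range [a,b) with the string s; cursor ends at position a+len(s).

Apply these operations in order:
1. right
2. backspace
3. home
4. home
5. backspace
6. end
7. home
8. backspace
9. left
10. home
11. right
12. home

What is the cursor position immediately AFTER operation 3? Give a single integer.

After op 1 (right): buf='MBLIZBZ' cursor=1
After op 2 (backspace): buf='BLIZBZ' cursor=0
After op 3 (home): buf='BLIZBZ' cursor=0

Answer: 0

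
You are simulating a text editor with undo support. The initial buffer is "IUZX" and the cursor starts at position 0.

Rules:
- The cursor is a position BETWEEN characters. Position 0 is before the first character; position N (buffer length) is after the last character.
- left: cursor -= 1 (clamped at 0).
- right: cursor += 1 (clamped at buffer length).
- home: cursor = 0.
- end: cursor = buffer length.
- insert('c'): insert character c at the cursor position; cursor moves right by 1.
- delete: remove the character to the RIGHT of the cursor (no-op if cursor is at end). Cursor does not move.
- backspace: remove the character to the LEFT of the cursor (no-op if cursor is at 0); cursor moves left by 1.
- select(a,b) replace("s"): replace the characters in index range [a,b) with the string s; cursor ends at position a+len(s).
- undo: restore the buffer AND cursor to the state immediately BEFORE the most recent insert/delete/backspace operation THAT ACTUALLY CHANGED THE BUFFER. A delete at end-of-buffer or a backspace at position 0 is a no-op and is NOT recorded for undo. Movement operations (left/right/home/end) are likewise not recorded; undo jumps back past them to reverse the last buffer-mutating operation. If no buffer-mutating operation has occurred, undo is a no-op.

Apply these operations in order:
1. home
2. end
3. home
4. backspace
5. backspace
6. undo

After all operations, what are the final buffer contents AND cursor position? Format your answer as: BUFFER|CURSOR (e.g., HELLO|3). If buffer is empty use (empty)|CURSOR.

After op 1 (home): buf='IUZX' cursor=0
After op 2 (end): buf='IUZX' cursor=4
After op 3 (home): buf='IUZX' cursor=0
After op 4 (backspace): buf='IUZX' cursor=0
After op 5 (backspace): buf='IUZX' cursor=0
After op 6 (undo): buf='IUZX' cursor=0

Answer: IUZX|0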